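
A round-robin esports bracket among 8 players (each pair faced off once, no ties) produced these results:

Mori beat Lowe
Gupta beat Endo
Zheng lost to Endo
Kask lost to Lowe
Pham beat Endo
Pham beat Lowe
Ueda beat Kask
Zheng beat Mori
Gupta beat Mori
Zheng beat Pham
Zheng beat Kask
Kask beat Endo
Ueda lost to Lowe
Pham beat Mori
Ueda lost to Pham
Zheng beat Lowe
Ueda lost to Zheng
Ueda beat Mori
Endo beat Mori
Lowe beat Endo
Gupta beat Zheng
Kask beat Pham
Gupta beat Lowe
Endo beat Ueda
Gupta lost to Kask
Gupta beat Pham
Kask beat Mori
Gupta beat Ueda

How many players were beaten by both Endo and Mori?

0

Endo beat: Ueda, Zheng, Mori.
Mori beat: Lowe.
No one was beaten by both.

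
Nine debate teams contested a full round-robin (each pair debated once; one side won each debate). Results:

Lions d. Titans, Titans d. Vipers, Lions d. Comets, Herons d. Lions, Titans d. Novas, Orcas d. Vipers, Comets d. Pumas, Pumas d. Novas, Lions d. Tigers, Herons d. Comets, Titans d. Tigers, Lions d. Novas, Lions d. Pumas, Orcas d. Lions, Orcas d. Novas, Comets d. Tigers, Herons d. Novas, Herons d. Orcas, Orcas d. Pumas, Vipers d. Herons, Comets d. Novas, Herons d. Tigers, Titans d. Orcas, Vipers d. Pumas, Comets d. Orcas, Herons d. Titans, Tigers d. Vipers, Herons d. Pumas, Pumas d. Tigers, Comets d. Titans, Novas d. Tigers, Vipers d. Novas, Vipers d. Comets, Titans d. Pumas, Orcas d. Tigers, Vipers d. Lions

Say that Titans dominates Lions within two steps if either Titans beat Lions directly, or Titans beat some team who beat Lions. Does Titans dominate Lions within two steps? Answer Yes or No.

Yes

Titans did not beat Lions directly.
Titans beat Vipers, Pumas, Tigers, Orcas, Novas. Of those, Vipers beat Lions.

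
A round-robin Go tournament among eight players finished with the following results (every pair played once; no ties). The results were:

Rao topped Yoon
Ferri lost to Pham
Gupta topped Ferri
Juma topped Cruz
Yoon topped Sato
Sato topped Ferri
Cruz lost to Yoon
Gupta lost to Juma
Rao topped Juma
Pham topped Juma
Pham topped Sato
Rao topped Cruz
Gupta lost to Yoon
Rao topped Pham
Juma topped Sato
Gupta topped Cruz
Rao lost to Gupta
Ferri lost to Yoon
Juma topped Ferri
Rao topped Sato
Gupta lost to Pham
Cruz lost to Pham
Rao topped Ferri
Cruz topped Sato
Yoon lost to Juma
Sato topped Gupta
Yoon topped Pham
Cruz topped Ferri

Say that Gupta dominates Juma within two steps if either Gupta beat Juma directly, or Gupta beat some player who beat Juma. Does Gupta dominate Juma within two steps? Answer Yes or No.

Yes

Gupta did not beat Juma directly.
Gupta beat Cruz, Rao, Ferri. Of those, Rao beat Juma.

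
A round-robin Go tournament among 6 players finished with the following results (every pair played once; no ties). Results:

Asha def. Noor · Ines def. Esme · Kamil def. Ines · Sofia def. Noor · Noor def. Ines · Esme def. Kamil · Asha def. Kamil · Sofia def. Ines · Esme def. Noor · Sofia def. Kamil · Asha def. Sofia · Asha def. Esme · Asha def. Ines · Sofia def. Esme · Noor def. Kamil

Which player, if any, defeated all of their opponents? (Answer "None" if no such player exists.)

Asha

Asha has 5 wins out of 5 opponents — a perfect record.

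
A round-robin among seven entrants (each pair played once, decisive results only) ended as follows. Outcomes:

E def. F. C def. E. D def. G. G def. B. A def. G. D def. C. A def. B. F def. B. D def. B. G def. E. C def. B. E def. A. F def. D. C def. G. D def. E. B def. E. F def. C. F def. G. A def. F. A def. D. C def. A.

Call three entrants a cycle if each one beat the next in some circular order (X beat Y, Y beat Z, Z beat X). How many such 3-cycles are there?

Win totals: A 4, B 1, C 4, D 4, E 2, F 4, G 2.
An entrant with w wins dominates both others in C(w,2) triples; summing gives 6 + 0 + 6 + 6 + 1 + 6 + 1 = 26 transitive triples.
Total triples C(7,3) = 35, so cyclic triples = 35 − 26 = 9.

9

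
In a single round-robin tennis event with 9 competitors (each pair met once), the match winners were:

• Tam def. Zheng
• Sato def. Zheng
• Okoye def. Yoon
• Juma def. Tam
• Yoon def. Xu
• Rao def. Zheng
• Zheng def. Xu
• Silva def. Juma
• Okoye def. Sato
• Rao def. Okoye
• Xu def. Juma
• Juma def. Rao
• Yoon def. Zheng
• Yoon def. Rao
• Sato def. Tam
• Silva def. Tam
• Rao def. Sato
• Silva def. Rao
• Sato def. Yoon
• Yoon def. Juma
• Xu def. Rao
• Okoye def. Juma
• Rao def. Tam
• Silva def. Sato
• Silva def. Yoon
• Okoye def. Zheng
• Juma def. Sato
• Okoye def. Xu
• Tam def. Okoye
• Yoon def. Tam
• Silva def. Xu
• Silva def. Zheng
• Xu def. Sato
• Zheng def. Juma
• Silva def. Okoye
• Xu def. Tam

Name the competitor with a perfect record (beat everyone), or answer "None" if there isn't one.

Silva has 8 wins out of 8 opponents — a perfect record.

Silva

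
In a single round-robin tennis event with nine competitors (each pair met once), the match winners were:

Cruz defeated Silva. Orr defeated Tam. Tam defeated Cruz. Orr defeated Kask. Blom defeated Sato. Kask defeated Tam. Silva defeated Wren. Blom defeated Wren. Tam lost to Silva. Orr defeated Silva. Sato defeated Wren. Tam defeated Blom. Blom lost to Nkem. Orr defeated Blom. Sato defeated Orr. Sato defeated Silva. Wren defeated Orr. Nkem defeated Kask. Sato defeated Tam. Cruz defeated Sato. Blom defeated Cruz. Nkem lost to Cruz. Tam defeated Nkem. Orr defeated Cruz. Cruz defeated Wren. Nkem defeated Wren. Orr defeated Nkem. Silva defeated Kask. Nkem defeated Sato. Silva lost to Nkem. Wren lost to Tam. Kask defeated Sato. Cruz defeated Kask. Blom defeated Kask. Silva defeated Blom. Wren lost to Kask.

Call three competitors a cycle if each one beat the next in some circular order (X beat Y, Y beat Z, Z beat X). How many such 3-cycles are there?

Win totals: Kask 3, Blom 4, Sato 4, Orr 6, Nkem 5, Cruz 5, Wren 1, Silva 4, Tam 4.
A competitor with w wins dominates both others in C(w,2) triples; summing gives 3 + 6 + 6 + 15 + 10 + 10 + 0 + 6 + 6 = 62 transitive triples.
Total triples C(9,3) = 84, so cyclic triples = 84 − 62 = 22.

22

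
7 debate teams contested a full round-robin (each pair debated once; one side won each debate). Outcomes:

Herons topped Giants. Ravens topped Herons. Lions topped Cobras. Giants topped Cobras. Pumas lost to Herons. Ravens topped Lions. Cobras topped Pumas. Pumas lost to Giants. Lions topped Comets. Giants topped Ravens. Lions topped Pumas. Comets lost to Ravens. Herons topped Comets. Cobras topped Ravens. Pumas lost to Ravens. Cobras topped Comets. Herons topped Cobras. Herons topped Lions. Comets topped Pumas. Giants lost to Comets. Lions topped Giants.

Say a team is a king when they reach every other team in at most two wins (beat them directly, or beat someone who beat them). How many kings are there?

Herons reaches everyone (king).
Comets cannot reach Herons, Lions in two steps.
Lions cannot reach Herons in two steps.
Giants reaches everyone (king).
Ravens reaches everyone (king).
Cobras reaches everyone (king).
Pumas cannot reach Herons, Comets, Lions, Giants, Ravens, Cobras in two steps.
Kings: Herons, Giants, Ravens, Cobras — 4.

4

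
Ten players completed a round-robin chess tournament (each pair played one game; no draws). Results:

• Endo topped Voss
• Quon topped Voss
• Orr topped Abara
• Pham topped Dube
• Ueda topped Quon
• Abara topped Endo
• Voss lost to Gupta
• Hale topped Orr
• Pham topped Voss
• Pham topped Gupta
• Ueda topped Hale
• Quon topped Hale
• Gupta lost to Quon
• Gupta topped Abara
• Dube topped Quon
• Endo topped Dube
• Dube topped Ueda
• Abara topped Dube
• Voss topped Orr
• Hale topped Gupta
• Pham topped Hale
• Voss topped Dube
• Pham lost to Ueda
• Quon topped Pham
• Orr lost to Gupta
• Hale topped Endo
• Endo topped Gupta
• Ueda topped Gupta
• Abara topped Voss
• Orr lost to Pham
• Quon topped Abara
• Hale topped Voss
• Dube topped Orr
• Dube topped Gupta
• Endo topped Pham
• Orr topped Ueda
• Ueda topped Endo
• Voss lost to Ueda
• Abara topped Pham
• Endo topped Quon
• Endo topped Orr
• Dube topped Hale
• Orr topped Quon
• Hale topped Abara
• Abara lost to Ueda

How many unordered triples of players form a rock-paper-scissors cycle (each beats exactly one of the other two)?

31

Win totals: Orr 3, Hale 5, Abara 4, Pham 5, Quon 5, Ueda 7, Endo 6, Dube 5, Gupta 3, Voss 2.
A player with w wins dominates both others in C(w,2) triples; summing gives 3 + 10 + 6 + 10 + 10 + 21 + 15 + 10 + 3 + 1 = 89 transitive triples.
Total triples C(10,3) = 120, so cyclic triples = 120 − 89 = 31.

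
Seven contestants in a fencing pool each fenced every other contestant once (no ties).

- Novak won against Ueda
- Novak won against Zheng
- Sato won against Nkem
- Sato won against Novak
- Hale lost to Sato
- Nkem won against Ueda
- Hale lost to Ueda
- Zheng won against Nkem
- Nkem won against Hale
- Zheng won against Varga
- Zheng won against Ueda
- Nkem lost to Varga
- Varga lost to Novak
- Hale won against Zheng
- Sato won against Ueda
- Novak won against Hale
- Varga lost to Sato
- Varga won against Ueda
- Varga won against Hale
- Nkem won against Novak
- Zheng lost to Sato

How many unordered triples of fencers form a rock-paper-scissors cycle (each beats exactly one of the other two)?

5

Win totals: Zheng 3, Nkem 3, Hale 1, Sato 6, Ueda 1, Novak 4, Varga 3.
A fencer with w wins dominates both others in C(w,2) triples; summing gives 3 + 3 + 0 + 15 + 0 + 6 + 3 = 30 transitive triples.
Total triples C(7,3) = 35, so cyclic triples = 35 − 30 = 5.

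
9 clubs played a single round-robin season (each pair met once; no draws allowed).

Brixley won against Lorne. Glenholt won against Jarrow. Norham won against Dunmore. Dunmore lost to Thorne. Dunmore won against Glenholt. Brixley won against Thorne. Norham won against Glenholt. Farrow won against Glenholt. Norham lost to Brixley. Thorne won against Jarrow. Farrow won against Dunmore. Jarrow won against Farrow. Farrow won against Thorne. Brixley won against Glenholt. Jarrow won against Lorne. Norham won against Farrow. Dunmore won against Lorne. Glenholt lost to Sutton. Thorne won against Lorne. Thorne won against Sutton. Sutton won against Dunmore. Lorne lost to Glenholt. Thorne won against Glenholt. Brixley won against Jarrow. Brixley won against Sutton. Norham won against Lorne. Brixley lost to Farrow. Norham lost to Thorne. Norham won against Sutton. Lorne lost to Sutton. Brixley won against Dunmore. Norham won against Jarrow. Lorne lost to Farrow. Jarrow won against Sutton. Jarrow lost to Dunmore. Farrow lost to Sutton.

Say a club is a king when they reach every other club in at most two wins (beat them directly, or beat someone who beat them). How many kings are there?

3

Thorne cannot reach Brixley in two steps.
Jarrow cannot reach Norham in two steps.
Glenholt cannot reach Thorne, Brixley, Norham, Dunmore in two steps.
Brixley reaches everyone (king).
Sutton cannot reach Norham in two steps.
Farrow reaches everyone (king).
Norham reaches everyone (king).
Dunmore cannot reach Thorne, Brixley, Norham in two steps.
Lorne cannot reach Thorne, Jarrow, Glenholt, Brixley, Sutton, Farrow, Norham, Dunmore in two steps.
Kings: Brixley, Farrow, Norham — 3.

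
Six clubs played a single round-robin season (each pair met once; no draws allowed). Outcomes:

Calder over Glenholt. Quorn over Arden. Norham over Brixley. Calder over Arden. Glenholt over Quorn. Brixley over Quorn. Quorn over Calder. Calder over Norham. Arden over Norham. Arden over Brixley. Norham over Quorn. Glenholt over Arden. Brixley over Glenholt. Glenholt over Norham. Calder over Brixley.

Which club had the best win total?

Win totals: Glenholt 3, Brixley 2, Quorn 2, Norham 2, Calder 4, Arden 2.
Calder leads with 4 wins (next highest: 3).

Calder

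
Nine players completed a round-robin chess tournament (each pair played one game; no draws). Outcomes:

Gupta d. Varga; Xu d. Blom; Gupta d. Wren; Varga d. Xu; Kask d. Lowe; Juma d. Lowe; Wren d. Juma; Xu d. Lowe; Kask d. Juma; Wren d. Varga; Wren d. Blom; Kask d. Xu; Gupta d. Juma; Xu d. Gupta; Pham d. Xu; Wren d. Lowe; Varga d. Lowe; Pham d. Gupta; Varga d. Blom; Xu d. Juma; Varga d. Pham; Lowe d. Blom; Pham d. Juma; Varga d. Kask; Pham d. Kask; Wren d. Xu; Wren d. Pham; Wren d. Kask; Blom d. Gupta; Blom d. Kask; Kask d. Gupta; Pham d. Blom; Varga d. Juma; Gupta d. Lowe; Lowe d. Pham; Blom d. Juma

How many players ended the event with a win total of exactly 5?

Win totals: Juma 1, Varga 6, Lowe 2, Gupta 4, Wren 7, Kask 4, Pham 5, Xu 4, Blom 3.
Exactly 5: Pham — 1 player.

1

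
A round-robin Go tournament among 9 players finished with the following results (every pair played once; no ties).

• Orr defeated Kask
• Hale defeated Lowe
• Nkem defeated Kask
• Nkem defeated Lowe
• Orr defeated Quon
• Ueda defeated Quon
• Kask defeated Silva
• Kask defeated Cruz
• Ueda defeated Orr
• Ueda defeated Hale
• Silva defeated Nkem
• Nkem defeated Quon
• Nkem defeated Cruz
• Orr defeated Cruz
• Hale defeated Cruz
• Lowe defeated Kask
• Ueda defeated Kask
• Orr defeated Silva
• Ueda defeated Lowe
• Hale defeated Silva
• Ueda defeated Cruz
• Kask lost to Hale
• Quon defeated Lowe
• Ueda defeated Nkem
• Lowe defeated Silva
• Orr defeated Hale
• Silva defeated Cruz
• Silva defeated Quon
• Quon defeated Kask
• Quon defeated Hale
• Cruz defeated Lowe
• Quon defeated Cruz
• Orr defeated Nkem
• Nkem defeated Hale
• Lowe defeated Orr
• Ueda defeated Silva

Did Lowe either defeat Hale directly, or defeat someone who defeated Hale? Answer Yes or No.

Lowe did not beat Hale directly.
Lowe beat Kask, Orr, Silva. Of those, Orr beat Hale.

Yes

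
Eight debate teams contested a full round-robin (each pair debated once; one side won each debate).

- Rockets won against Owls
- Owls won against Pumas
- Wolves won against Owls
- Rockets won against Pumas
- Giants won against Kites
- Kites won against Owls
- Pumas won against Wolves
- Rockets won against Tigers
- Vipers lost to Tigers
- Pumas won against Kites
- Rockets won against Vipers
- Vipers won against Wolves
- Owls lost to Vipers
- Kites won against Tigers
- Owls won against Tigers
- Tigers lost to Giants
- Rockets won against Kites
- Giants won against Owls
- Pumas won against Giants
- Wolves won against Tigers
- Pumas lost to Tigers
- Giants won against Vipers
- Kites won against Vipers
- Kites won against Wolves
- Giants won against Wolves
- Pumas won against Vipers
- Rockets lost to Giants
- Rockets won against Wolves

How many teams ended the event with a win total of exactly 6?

Win totals: Rockets 6, Owls 2, Kites 4, Tigers 2, Giants 6, Pumas 4, Wolves 2, Vipers 2.
Exactly 6: Rockets, Giants — 2 teams.

2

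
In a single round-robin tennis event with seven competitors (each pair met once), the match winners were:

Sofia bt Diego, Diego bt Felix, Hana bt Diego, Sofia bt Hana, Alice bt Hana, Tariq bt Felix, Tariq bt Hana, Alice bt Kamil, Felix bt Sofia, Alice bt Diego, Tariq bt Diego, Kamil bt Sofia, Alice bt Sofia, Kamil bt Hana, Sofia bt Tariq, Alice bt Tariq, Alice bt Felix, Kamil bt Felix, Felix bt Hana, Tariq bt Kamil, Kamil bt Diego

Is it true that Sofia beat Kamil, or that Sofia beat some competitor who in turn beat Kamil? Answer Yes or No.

Yes

Sofia did not beat Kamil directly.
Sofia beat Diego, Hana, Tariq. Of those, Tariq beat Kamil.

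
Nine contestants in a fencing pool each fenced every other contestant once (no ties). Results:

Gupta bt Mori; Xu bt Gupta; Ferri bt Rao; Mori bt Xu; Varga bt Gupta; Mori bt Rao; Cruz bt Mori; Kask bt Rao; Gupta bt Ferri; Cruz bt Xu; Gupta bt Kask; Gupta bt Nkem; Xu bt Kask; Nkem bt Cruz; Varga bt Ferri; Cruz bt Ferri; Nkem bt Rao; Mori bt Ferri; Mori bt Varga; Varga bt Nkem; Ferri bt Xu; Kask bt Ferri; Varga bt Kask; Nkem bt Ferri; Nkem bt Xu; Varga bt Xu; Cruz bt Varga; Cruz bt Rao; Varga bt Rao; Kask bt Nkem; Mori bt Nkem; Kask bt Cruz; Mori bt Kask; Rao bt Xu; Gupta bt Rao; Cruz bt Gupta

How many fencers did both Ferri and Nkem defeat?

2

Ferri beat: Rao, Xu.
Nkem beat: Cruz, Ferri, Rao, Xu.
Both beat: Rao, Xu — 2.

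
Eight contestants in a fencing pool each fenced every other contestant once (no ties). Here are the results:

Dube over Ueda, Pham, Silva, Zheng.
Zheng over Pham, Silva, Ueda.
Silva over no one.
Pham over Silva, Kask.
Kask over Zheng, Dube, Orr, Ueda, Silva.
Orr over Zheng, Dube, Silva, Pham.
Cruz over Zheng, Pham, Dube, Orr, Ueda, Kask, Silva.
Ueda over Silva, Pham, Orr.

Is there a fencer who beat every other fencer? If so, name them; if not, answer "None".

Cruz has 7 wins out of 7 opponents — a perfect record.

Cruz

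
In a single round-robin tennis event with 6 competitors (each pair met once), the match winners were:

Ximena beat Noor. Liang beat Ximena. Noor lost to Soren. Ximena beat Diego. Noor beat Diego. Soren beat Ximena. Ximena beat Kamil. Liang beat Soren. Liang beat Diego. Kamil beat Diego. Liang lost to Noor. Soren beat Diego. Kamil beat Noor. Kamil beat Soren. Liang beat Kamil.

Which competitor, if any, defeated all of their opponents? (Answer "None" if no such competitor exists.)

Highest win total is Liang with 4 (out of 5 possible).
Liang lost to Noor, so no competitor went undefeated.

None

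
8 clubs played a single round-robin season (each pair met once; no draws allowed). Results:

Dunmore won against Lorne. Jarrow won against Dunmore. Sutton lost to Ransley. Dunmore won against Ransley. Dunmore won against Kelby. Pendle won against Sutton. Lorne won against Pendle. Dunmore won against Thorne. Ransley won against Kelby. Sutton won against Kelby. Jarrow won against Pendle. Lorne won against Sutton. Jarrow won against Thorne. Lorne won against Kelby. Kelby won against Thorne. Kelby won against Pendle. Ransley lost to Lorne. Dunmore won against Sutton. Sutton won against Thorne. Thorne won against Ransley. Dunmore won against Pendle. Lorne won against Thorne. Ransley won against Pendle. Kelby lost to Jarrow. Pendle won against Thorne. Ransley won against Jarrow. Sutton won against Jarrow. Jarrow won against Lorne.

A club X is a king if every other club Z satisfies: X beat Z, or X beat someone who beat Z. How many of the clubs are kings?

4

Pendle cannot reach Lorne, Dunmore in two steps.
Sutton reaches everyone (king).
Kelby cannot reach Lorne, Jarrow, Dunmore in two steps.
Lorne cannot reach Dunmore in two steps.
Ransley reaches everyone (king).
Jarrow reaches everyone (king).
Dunmore reaches everyone (king).
Thorne cannot reach Lorne, Dunmore in two steps.
Kings: Sutton, Ransley, Jarrow, Dunmore — 4.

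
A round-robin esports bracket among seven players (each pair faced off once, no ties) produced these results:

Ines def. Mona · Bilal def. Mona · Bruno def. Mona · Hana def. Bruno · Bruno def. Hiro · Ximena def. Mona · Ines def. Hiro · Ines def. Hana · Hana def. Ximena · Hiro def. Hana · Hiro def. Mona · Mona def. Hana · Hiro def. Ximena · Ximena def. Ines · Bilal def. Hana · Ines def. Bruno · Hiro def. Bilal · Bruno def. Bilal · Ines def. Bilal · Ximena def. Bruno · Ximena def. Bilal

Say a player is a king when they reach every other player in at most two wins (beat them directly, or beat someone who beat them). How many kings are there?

Bilal cannot reach Hiro, Ines in two steps.
Ximena reaches everyone (king).
Bruno cannot reach Ines in two steps.
Hiro reaches everyone (king).
Mona cannot reach Bilal, Hiro, Ines in two steps.
Ines reaches everyone (king).
Hana reaches everyone (king).
Kings: Ximena, Hiro, Ines, Hana — 4.

4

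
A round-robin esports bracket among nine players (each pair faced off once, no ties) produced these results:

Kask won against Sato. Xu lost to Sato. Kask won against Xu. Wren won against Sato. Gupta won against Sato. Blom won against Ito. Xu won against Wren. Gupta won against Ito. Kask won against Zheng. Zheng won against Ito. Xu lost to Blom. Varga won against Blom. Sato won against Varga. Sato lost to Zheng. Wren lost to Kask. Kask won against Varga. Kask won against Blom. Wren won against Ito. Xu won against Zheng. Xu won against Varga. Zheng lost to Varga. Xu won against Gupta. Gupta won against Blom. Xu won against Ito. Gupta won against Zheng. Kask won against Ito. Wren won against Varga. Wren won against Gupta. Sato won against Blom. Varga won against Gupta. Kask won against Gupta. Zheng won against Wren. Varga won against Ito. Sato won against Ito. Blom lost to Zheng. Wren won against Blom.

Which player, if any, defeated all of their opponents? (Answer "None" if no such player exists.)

Kask has 8 wins out of 8 opponents — a perfect record.

Kask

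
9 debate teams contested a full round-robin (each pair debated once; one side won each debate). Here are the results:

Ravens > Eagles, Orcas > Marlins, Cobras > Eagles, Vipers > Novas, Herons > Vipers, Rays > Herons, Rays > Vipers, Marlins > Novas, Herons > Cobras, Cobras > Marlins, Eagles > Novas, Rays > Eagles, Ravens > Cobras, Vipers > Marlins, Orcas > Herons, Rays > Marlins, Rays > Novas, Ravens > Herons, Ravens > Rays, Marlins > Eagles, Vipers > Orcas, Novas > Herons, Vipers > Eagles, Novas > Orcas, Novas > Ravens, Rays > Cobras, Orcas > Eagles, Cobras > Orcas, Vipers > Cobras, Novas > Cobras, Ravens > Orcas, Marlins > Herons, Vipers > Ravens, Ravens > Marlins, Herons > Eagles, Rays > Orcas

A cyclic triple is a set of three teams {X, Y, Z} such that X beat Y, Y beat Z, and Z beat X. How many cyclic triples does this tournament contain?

Win totals: Novas 4, Vipers 6, Ravens 6, Orcas 3, Marlins 3, Cobras 3, Rays 7, Eagles 1, Herons 3.
A team with w wins dominates both others in C(w,2) triples; summing gives 6 + 15 + 15 + 3 + 3 + 3 + 21 + 0 + 3 = 69 transitive triples.
Total triples C(9,3) = 84, so cyclic triples = 84 − 69 = 15.

15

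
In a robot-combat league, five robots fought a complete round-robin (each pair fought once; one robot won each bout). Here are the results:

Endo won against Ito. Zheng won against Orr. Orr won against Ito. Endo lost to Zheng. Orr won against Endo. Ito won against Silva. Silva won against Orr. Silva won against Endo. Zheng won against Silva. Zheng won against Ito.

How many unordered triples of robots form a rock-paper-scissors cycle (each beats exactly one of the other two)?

Of the C(5,3) = 10 triples, the cyclic ones are: {Silva, Orr, Ito}; {Silva, Endo, Ito}.
That is 2.

2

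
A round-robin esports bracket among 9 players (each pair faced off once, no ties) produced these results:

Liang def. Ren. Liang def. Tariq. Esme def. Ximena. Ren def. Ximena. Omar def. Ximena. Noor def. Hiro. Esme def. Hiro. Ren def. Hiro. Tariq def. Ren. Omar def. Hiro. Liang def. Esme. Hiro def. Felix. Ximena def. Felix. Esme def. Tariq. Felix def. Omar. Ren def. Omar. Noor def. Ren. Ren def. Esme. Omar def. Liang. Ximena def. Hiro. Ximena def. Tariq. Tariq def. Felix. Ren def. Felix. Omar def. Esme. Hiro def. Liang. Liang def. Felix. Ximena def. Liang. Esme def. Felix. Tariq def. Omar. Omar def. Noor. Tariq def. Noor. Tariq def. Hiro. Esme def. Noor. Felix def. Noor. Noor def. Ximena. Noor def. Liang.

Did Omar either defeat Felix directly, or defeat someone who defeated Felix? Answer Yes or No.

Omar did not beat Felix directly.
Omar beat Esme, Noor, Liang, Ximena, Hiro. Of those, Esme beat Felix.

Yes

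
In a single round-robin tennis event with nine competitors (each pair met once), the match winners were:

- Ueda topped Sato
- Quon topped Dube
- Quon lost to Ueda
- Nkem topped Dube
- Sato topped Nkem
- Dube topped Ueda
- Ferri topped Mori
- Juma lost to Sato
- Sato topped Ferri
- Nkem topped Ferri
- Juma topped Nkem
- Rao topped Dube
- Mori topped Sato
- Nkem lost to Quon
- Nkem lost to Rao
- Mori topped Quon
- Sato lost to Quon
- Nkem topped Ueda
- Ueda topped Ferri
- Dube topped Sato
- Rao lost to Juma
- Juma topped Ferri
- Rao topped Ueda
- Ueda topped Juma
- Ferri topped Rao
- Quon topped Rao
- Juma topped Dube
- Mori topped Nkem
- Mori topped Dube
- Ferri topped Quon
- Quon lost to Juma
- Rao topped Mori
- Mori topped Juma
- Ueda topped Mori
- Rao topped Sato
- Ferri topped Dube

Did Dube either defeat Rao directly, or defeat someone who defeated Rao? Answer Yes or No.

Dube did not beat Rao directly.
Dube beat Ueda, Sato, but each of them lost to Rao. No two-step path.

No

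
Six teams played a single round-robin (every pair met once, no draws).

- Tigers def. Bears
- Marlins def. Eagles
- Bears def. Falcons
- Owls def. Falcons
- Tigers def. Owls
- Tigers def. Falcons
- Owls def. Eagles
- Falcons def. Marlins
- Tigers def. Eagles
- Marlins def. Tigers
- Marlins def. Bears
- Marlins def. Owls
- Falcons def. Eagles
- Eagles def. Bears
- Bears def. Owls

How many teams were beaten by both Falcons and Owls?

1

Falcons beat: Marlins, Eagles.
Owls beat: Eagles, Falcons.
Both beat: Eagles — 1.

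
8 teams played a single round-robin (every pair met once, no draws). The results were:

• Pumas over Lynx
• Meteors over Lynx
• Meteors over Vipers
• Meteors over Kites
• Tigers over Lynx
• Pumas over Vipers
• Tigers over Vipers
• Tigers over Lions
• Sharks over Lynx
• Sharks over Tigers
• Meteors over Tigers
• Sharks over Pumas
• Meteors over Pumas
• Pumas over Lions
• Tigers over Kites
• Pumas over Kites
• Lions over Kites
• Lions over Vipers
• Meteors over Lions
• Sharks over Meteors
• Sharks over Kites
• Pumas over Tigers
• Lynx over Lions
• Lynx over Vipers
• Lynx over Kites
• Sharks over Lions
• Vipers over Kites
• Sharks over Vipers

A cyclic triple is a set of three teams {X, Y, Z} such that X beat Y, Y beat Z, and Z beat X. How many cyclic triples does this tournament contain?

0

Win totals: Tigers 4, Pumas 5, Meteors 6, Vipers 1, Lynx 3, Sharks 7, Lions 2, Kites 0.
A team with w wins dominates both others in C(w,2) triples; summing gives 6 + 10 + 15 + 0 + 3 + 21 + 1 + 0 = 56 transitive triples.
Total triples C(8,3) = 56, so cyclic triples = 56 − 56 = 0.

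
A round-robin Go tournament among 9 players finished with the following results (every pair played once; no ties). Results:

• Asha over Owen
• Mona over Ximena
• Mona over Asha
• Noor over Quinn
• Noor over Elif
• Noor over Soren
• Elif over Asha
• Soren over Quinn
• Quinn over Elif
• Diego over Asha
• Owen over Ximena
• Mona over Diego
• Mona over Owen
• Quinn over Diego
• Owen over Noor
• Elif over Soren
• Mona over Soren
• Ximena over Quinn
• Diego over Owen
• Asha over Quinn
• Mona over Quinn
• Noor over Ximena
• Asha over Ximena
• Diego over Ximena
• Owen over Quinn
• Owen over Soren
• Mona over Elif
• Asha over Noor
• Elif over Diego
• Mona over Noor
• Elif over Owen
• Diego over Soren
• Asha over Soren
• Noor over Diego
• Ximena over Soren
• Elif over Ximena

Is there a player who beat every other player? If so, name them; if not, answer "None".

Mona

Mona has 8 wins out of 8 opponents — a perfect record.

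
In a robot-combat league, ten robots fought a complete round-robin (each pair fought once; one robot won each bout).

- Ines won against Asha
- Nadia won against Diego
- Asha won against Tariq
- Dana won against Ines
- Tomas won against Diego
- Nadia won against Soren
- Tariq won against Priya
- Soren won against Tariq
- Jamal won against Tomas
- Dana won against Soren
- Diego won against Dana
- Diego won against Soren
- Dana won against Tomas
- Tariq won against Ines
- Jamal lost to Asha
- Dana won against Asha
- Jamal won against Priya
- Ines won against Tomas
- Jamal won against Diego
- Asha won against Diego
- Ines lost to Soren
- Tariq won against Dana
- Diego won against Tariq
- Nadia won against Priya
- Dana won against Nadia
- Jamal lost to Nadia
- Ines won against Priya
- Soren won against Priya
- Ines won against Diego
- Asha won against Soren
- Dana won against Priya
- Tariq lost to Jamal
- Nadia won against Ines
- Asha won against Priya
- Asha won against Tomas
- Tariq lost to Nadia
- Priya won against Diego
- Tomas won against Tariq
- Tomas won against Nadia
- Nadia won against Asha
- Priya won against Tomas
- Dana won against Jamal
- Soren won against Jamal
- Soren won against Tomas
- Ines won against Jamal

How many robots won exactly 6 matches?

Win totals: Nadia 7, Dana 7, Priya 2, Soren 5, Ines 5, Diego 3, Jamal 4, Asha 6, Tariq 3, Tomas 3.
Exactly 6: Asha — 1 robot.

1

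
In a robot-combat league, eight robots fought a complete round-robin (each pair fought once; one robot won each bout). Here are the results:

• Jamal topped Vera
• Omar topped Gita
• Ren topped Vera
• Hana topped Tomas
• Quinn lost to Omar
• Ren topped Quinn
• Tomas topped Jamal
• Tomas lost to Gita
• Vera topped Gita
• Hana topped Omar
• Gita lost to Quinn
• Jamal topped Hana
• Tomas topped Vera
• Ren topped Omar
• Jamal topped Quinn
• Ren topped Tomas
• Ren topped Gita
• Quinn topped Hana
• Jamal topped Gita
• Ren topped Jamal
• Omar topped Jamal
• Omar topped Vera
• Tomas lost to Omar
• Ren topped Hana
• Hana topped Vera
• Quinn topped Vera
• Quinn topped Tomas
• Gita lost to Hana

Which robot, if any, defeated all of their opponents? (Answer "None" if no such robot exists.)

Ren

Ren has 7 wins out of 7 opponents — a perfect record.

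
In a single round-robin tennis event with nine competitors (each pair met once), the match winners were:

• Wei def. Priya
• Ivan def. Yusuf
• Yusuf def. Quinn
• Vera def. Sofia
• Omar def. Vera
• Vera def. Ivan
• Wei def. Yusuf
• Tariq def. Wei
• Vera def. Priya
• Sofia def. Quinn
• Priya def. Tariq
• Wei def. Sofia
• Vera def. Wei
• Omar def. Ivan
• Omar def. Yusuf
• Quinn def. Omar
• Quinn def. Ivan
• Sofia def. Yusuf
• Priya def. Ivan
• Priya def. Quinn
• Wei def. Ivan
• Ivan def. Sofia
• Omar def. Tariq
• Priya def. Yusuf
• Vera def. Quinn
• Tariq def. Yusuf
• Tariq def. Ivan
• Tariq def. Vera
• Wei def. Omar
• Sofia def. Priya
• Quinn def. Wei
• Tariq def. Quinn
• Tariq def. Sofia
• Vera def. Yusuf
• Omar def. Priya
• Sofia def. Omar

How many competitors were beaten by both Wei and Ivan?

Wei beat: Priya, Ivan, Yusuf, Omar, Sofia.
Ivan beat: Yusuf, Sofia.
Both beat: Yusuf, Sofia — 2.

2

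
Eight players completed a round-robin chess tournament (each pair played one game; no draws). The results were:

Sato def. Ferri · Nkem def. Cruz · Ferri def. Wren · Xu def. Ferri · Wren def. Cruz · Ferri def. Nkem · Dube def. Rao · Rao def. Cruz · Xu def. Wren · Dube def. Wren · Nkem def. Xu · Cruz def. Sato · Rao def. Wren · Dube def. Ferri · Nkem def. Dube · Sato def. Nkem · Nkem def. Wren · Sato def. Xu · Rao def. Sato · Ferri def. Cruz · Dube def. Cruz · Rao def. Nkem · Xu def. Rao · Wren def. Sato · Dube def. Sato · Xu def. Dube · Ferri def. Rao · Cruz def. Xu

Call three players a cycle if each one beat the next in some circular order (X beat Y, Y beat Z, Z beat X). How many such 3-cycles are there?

17

Win totals: Cruz 2, Rao 4, Nkem 4, Ferri 4, Dube 5, Sato 3, Wren 2, Xu 4.
A player with w wins dominates both others in C(w,2) triples; summing gives 1 + 6 + 6 + 6 + 10 + 3 + 1 + 6 = 39 transitive triples.
Total triples C(8,3) = 56, so cyclic triples = 56 − 39 = 17.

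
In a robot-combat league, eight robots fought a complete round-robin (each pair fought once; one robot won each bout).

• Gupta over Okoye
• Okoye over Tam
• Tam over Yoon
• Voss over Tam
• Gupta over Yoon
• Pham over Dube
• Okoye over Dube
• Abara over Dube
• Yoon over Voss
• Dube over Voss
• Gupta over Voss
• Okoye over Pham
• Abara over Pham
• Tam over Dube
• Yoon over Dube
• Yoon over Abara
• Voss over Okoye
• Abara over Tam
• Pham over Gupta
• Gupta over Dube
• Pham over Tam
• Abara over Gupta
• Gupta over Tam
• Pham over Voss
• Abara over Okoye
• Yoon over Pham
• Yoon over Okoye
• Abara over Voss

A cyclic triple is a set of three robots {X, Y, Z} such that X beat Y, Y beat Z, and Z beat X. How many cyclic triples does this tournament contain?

Win totals: Okoye 3, Voss 2, Dube 1, Pham 4, Gupta 5, Yoon 5, Tam 2, Abara 6.
A robot with w wins dominates both others in C(w,2) triples; summing gives 3 + 1 + 0 + 6 + 10 + 10 + 1 + 15 = 46 transitive triples.
Total triples C(8,3) = 56, so cyclic triples = 56 − 46 = 10.

10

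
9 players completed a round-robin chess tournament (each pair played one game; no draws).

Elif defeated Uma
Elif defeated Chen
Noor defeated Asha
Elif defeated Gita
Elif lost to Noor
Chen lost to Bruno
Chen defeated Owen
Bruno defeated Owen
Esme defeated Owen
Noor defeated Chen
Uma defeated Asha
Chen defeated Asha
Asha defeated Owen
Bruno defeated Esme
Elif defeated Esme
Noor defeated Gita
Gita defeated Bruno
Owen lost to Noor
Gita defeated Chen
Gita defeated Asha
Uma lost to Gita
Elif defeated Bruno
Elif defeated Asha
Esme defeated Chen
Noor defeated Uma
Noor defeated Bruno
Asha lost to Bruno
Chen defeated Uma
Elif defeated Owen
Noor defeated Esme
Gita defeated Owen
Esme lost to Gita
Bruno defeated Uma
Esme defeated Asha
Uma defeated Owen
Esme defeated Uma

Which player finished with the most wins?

Win totals: Esme 4, Chen 3, Noor 8, Owen 0, Asha 1, Uma 2, Bruno 5, Gita 6, Elif 7.
Noor leads with 8 wins (next highest: 7).

Noor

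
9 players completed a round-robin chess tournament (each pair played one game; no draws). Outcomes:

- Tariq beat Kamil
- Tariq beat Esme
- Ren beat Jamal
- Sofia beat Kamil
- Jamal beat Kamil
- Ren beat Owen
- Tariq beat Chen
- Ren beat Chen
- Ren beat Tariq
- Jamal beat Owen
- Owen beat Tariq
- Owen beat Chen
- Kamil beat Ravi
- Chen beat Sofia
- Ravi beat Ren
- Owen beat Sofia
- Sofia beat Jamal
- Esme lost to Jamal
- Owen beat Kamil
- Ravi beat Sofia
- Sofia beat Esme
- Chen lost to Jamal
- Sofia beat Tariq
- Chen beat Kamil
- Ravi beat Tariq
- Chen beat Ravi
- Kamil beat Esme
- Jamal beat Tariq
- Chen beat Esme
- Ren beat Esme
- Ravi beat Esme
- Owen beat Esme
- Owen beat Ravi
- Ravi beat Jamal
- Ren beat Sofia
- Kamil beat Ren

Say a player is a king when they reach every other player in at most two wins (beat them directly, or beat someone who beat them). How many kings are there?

Sofia reaches everyone (king).
Jamal reaches everyone (king).
Chen cannot reach Owen in two steps.
Tariq cannot reach Jamal, Owen in two steps.
Owen reaches everyone (king).
Esme cannot reach Sofia, Jamal, Chen, Tariq, Owen, Ren, Ravi, Kamil in two steps.
Ren reaches everyone (king).
Ravi reaches everyone (king).
Kamil reaches everyone (king).
Kings: Sofia, Jamal, Owen, Ren, Ravi, Kamil — 6.

6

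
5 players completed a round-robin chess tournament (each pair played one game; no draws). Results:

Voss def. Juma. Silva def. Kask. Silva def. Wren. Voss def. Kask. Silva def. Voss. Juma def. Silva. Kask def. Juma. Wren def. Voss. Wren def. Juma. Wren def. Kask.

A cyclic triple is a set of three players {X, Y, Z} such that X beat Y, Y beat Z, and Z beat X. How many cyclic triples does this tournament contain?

3

Win totals: Voss 2, Silva 3, Wren 3, Kask 1, Juma 1.
A player with w wins dominates both others in C(w,2) triples; summing gives 1 + 3 + 3 + 0 + 0 = 7 transitive triples.
Total triples C(5,3) = 10, so cyclic triples = 10 − 7 = 3.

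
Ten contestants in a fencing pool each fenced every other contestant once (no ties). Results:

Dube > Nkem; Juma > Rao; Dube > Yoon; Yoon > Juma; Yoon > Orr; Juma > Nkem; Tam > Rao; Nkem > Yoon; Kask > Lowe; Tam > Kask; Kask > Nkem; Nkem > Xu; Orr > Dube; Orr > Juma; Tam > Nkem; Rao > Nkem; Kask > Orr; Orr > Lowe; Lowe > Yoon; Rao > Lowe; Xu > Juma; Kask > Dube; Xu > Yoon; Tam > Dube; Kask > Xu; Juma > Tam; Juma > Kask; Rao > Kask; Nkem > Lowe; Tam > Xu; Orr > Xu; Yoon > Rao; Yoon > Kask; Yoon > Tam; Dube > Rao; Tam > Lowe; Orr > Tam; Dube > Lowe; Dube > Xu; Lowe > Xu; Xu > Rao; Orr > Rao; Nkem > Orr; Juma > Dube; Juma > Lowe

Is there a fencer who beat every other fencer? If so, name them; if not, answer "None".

Highest win total is Tam with 6 (out of 9 possible).
Tam lost to Juma, Yoon, Orr, so no fencer went undefeated.

None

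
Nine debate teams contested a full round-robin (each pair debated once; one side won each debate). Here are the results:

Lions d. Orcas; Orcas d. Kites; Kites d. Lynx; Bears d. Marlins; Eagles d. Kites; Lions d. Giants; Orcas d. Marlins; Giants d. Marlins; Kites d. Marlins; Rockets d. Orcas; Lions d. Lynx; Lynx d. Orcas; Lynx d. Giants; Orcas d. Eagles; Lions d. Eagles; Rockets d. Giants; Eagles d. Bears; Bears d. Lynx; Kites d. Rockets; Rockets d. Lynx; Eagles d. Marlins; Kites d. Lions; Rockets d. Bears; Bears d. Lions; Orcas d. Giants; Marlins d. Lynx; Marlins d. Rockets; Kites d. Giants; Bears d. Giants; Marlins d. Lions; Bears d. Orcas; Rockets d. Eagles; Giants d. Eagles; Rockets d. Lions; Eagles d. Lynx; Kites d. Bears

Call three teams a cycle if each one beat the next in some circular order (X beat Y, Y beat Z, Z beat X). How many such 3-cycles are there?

Win totals: Lions 4, Eagles 4, Bears 5, Lynx 2, Rockets 6, Giants 2, Orcas 4, Kites 6, Marlins 3.
A team with w wins dominates both others in C(w,2) triples; summing gives 6 + 6 + 10 + 1 + 15 + 1 + 6 + 15 + 3 = 63 transitive triples.
Total triples C(9,3) = 84, so cyclic triples = 84 − 63 = 21.

21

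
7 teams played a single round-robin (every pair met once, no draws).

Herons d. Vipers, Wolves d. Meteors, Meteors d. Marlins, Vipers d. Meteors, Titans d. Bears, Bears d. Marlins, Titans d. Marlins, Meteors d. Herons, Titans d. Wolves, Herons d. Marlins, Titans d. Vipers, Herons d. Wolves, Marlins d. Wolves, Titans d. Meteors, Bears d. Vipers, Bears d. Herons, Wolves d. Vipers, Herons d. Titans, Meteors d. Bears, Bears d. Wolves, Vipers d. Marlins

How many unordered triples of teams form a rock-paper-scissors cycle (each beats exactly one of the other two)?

8

Win totals: Herons 4, Titans 5, Bears 4, Vipers 2, Marlins 1, Meteors 3, Wolves 2.
A team with w wins dominates both others in C(w,2) triples; summing gives 6 + 10 + 6 + 1 + 0 + 3 + 1 = 27 transitive triples.
Total triples C(7,3) = 35, so cyclic triples = 35 − 27 = 8.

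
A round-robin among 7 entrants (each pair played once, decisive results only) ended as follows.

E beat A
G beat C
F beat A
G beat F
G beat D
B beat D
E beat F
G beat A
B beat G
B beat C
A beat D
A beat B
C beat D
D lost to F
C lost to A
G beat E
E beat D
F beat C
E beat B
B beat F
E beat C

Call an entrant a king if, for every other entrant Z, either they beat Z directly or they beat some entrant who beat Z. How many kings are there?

A cannot reach E in two steps.
B reaches everyone (king).
C cannot reach A, B, E, F, G in two steps.
D cannot reach A, B, C, E, F, G in two steps.
E reaches everyone (king).
F cannot reach E, G in two steps.
G reaches everyone (king).
Kings: B, E, G — 3.

3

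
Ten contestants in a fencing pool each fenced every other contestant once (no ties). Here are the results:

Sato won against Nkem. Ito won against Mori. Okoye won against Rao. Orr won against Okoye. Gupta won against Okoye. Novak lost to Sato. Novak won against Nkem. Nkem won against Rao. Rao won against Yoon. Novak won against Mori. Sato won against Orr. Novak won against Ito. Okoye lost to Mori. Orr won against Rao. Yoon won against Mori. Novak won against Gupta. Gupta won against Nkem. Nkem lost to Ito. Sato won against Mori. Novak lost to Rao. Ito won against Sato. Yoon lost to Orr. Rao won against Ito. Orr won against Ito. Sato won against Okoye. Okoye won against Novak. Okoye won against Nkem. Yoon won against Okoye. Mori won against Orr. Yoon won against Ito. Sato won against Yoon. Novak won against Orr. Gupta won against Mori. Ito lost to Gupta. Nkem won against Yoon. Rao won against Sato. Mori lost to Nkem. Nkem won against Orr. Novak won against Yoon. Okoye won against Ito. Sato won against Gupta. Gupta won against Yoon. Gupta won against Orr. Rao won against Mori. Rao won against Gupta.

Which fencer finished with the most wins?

Win totals: Orr 4, Yoon 3, Nkem 4, Mori 2, Gupta 6, Novak 6, Ito 3, Rao 6, Okoye 4, Sato 7.
Sato leads with 7 wins (next highest: 6).

Sato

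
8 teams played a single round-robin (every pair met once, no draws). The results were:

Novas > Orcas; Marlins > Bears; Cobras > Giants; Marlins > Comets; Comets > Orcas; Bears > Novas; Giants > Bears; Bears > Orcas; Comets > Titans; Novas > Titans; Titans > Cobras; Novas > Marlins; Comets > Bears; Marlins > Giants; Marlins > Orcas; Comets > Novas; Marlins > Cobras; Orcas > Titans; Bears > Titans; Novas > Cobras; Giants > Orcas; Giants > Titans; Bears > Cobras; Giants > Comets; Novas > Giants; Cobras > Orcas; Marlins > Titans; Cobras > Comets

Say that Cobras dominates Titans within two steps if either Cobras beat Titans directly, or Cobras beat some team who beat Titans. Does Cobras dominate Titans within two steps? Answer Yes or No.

Cobras did not beat Titans directly.
Cobras beat Orcas, Comets, Giants. Of those, Orcas beat Titans.

Yes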